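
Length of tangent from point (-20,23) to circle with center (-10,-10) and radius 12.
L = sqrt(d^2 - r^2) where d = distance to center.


d = sqrt((-20+ 10)^2 + (23+ 10)^2) = sqrt(100+1089) = 34.4819
L = sqrt(1189.0000 - 144) = sqrt(1045.0000) = 32.3265

32.3265


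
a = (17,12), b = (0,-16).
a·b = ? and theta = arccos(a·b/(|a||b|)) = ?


a·b = 17*0 + 12*(-16) = 0 - 192 = -192
|a| = sqrt(289+144) = 20.8087
|b| = sqrt(0+256) = 16.0000
cos(theta) = -192/(sqrt(433)*sqrt(256)) = -192/sqrt(110848) = -0.576683
theta = arccos(-192/sqrt(110848)) = 125.2176 degrees

a·b = -192, theta = 125.2176 deg


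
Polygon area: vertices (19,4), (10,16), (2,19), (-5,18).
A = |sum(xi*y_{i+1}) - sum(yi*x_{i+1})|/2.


sum(xi*y_{i+1}) = 19*16 + 10*19 + 2*18 - 5*4 = 510
sum(yi*x_{i+1}) = 4*10 + 16*2 + 19*(-5) + 18*19 = 319
Area = |510 - 319|/2 = 191/2 = 95.5000

95.5000 sq units


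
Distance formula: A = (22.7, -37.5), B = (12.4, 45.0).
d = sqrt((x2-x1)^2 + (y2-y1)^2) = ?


dx = 12.4 - 22.7 = -10.3
dy = 45.0 + 37.5 = 82.5
d = sqrt(106.09 + 6806.25) = sqrt(6912.34) = 83.1405

83.1405


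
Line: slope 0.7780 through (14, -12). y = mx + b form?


y + 12 = 0.7780(x - 14)
y = 0.7780x - 12 - 0.7780*14
y = 0.7780x - 22.8920

y = 0.7780x - 22.8920


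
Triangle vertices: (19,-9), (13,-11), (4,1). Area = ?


19*(-11-1) = -228
13*(1+ 9) = 130
4*(-9+ 11) = 8
sum = -90
Area = |-90|/2 = 45.0000

45.0000 sq units


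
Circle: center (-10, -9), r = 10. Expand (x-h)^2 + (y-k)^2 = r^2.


(x+ 10)^2 + (y+ 9)^2 = 10^2
D = -2h = 20, E = -2k = 18
F = h^2+k^2-r^2 = 100+81-100 = 81

x^2 + y^2 + 20x + 18y + 81 = 0


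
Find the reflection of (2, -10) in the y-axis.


Reflection rule for y-axis: (-x, y)
(2, -10) -> (-2, -10)

(-2, -10)


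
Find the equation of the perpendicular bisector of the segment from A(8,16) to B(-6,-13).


Midpoint = (1, 1.5)
Slope of AB = dy/dx = -29/(-14) = 2.0714
Perp slope = -dx/dy = -14/29 = -0.4828
b = My - (perp slope)*Mx = 1.5 + (-14*1)/(-29) = 1.5 + 0.4828 = 1.9828

y = -0.4828x + 1.9828


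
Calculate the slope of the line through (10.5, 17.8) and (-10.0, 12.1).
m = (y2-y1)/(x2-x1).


dy = 12.1 - 17.8 = -5.7
dx = -10.0 - 10.5 = -20.5
m = -5.7/(-20.5) = 0.2780

m = 0.2780


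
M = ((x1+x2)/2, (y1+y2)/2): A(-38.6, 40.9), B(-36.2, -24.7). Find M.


Mx = (-38.6 - 36.2)/2 = -74.8/2 = -37.4000
My = (40.9 - 24.7)/2 = 16.2/2 = 8.1000

(-37.4000, 8.1000)


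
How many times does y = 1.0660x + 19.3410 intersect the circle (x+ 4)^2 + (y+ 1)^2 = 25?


Substitute y = 1.0660x + 19.3410: (x+ 4)^2 + (1.0660x+19.3410+ 1)^2 = 25
Expand to Ax^2 + Bx + C = 0, where b-k = 20.341
A = 1+m^2 = 2.136356
B = 2(m(b-k) - h) = 2(1.0660*20.341 + 4) = 51.367012
C = h^2 + (b-k)^2 - r^2 = 16 + 413.756281 - 25 = 404.756281
disc = B^2-4AC = 2638.5699 - 3458.8140 = -820.2441
disc < 0

0 intersection points


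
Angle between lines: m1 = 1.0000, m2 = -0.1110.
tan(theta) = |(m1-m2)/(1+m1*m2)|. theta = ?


m1-m2 = 1.111
1+m1*m2 = 0.889
tan(theta) = |1.111/0.889| = 1.249719
theta = arctan(|1.111/0.889|) = 51.3339 degrees (acute angle)

51.3339 degrees


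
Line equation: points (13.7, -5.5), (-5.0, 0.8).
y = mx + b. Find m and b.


m = (6.3)/(-18.7) = -0.3369
b = y1 - m*x1 = -5.5 - (6.3*13.7)/(-18.7) = -5.5 + 4.6155 = -0.8845

y = -0.3369x - 0.8845


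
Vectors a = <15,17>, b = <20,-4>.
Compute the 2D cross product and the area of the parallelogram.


cross = 15*(-4) - 17*20 = -60 - 340 = -400
Parallelogram area = |-400| = 400

cross = -400, parallelogram area = 400


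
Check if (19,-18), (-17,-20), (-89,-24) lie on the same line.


19*(-20+ 24) - 17*(-24+ 18) - 89*(-18+ 20)
= 76 + 102 - 178 = 0

Yes, collinear (determinant = 0)


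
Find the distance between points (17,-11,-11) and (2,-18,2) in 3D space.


dx=-15, dy=-7, dz=13
d = sqrt(225+49+169) = sqrt(443) = 21.0476

21.0476


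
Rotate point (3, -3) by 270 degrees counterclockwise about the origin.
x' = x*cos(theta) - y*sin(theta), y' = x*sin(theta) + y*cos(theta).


cos(270) = 0, sin(270) = -1
x' = 3*0 + 3*(-1) = -3
y' = 3*(-1) - 3*0 = -3

(-3, -3)


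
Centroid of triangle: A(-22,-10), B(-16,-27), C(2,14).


Gx = (-22- 16+2)/3 = -36/3 = -12.0000
Gy = (-10- 27+14)/3 = -23/3 = -7.6667

G = (-12.0000, -7.6667)


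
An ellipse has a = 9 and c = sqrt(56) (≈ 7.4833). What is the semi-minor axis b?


b^2 = 9^2 - (sqrt(56))^2 = 81 - 56 = 25
b = sqrt(25) = 5

b = 5


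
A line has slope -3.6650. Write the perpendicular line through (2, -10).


Perpendicular slope = -1/m1 = -1/(-3.6650) = 0.2729
b2 = y0 - m2*x0 = -10 + 2/(-3.6650) = -10 - 0.5457 = -10.5457

y = 0.2729x - 10.5457


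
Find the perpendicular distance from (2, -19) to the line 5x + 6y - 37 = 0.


|5*2 + 6*(-19) - 37| = |-141| = 141
sqrt(25 + 36) = sqrt(61) = 7.8102
d = 141/sqrt(61) = 18.0532

18.0532


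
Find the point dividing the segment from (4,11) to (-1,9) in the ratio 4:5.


Px = (4*(-1) + 5*4)/9 = 16/9 = 1.7778
Py = (4*9 + 5*11)/9 = 91/9 = 10.1111

P = (1.7778, 10.1111)


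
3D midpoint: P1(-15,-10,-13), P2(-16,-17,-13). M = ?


Mx = (-15- 16)/2 = -15.5000
My = (-10- 17)/2 = -13.5000
Mz = (-13- 13)/2 = -13.0000

M = (-15.5000, -13.5000, -13.0000)


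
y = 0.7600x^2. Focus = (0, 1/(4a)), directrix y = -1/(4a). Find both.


a = 0.7600
1/(4a) = 0.3289
Focus = (0, 0.3289)
Directrix: y = -0.3289

Focus = (0, 0.3289), Directrix: y = -0.3289


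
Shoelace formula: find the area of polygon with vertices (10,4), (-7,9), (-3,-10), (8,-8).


sum(xi*y_{i+1}) = 10*9 - 7*(-10) - 3*(-8) + 8*4 = 216
sum(yi*x_{i+1}) = 4*(-7) + 9*(-3) - 10*8 - 8*10 = -215
Area = |216 + 215|/2 = 431/2 = 215.5000

215.5000 sq units


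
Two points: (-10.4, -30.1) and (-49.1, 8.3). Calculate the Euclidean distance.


dx = -49.1 + 10.4 = -38.7
dy = 8.3 + 30.1 = 38.4
d = sqrt(1497.69 + 1474.56) = sqrt(2972.25) = 54.5183

54.5183


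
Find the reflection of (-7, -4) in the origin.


Reflection rule for origin: (-x, -y)
(-7, -4) -> (7, 4)

(7, 4)


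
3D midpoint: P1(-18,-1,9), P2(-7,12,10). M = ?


Mx = (-18- 7)/2 = -12.5000
My = (-1+12)/2 = 5.5000
Mz = (9+10)/2 = 9.5000

M = (-12.5000, 5.5000, 9.5000)


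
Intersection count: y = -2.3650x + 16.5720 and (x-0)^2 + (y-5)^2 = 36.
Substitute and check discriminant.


Substitute y = -2.3650x + 16.5720: (x-0)^2 + (-2.3650x+16.5720-5)^2 = 36
Expand to Ax^2 + Bx + C = 0, where b-k = 11.572
A = 1+m^2 = 6.593225
B = 2(m(b-k) - h) = 2(-2.3650*11.572 - 0) = -54.73556
C = h^2 + (b-k)^2 - r^2 = 0 + 133.911184 - 36 = 97.911184
disc = B^2-4AC = 2995.9815 - 2582.2019 = 413.7796
disc > 0

2 intersection points


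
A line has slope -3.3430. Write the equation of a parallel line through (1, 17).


Parallel lines have equal slopes.
m2 = -3.3430
b2 = 17 + 3.3430*1 = 20.3430

y = -3.3430x + 20.3430


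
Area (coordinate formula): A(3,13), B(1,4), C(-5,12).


3*(4-12) = -24
1*(12-13) = -1
-5*(13-4) = -45
sum = -70
Area = |-70|/2 = 35.0000

35.0000 sq units


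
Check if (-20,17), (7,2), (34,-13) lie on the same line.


-20*(2+ 13) + 7*(-13-17) + 34*(17-2)
= -300 - 210 + 510 = 0

Yes, collinear (determinant = 0)


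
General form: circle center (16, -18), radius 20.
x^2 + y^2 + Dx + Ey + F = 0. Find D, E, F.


(x-16)^2 + (y+ 18)^2 = 20^2
D = -2h = -32, E = -2k = 36
F = h^2+k^2-r^2 = 256+324-400 = 180

D = -32, E = 36, F = 180


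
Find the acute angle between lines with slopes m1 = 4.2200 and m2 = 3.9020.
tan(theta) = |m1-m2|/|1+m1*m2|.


m1-m2 = 0.318
1+m1*m2 = 17.46644
tan(theta) = |0.318/17.46644| = 0.018206
theta = arctan(|0.318/17.46644|) = 1.0430 degrees (acute angle)

1.0430 degrees


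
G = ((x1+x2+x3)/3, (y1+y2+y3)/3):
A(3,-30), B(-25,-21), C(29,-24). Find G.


Gx = (3- 25+29)/3 = 7/3 = 2.3333
Gy = (-30- 21- 24)/3 = -75/3 = -25.0000

G = (2.3333, -25.0000)


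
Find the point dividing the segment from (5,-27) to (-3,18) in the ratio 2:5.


Px = (2*(-3) + 5*5)/7 = 19/7 = 2.7143
Py = (2*18 + 5*(-27))/7 = -99/7 = -14.1429

P = (2.7143, -14.1429)


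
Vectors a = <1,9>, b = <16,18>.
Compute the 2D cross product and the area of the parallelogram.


cross = 1*18 - 9*16 = 18 - 144 = -126
Parallelogram area = |-126| = 126

cross = -126, parallelogram area = 126


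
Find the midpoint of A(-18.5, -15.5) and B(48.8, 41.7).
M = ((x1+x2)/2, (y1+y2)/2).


Mx = (-18.5 + 48.8)/2 = 30.3/2 = 15.1500
My = (-15.5 + 41.7)/2 = 26.2/2 = 13.1000

(15.1500, 13.1000)


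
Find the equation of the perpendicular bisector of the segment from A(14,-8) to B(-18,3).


Midpoint = (-2, -2.5)
Slope of AB = dy/dx = 11/(-32) = -0.3438
Perp slope = -dx/dy = 32/11 = 2.9091
b = My - (perp slope)*Mx = -2.5 + (-32*(-2))/11 = -2.5 + 5.8182 = 3.3182

y = 2.9091x + 3.3182


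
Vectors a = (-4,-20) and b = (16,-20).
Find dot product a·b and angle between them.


a·b = -4*16 - 20*(-20) = -64 + 400 = 336
|a| = sqrt(16+400) = 20.3961
|b| = sqrt(256+400) = 25.6125
cos(theta) = 336/(sqrt(416)*sqrt(656)) = 336/sqrt(272896) = 0.643192
theta = arccos(336/sqrt(272896)) = 49.9697 degrees

a·b = 336, theta = 49.9697 deg


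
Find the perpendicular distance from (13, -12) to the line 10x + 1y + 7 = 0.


|10*13 + 1*(-12) + 7| = |125| = 125
sqrt(100 + 1) = sqrt(101) = 10.0499
d = 125/sqrt(101) = 12.4380

12.4380


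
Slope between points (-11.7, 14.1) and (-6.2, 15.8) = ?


dy = 15.8 - 14.1 = 1.7
dx = -6.2 + 11.7 = 5.5
m = 1.7/5.5 = 0.3091

m = 0.3091


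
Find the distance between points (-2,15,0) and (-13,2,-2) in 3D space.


dx=-11, dy=-13, dz=-2
d = sqrt(121+169+4) = sqrt(294) = 17.1464

17.1464


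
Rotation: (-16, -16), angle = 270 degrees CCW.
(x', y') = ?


cos(270) = 0, sin(270) = -1
x' = -16*0 + 16*(-1) = -16
y' = -16*(-1) - 16*0 = 16

(-16, 16)


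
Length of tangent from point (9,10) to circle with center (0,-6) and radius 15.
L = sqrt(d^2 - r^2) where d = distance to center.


d = sqrt((9-0)^2 + (10+ 6)^2) = sqrt(81+256) = 18.3576
L = sqrt(337.0000 - 225) = sqrt(112.0000) = 10.5830

10.5830


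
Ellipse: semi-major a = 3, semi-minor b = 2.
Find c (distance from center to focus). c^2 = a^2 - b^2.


c^2 = 3^2 - 2^2 = 9 - 4 = 5
c = sqrt(5) = 2.2361

c = 2.2361


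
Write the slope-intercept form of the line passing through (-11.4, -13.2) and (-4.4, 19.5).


m = (32.7)/(7.0) = 4.6714
b = y1 - m*x1 = -13.2 - (32.7*(-11.4))/(7.0) = -13.2 + 53.2543 = 40.0543

y = 4.6714x + 40.0543


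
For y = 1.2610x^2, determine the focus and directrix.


a = 1.2610
1/(4a) = 0.1983
Focus = (0, 0.1983)
Directrix: y = -0.1983

Focus = (0, 0.1983), Directrix: y = -0.1983


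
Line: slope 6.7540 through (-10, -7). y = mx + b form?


y + 7 = 6.7540(x + 10)
y = 6.7540x - 7 - 6.7540*(-10)
y = 6.7540x + 60.5400

y = 6.7540x + 60.5400


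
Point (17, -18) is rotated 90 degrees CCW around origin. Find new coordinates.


cos(90) = 0, sin(90) = 1
x' = 17*0 + 18*1 = 18
y' = 17*1 - 18*0 = 17

(18, 17)


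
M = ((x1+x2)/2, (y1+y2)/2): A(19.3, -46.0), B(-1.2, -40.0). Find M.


Mx = (19.3 - 1.2)/2 = 18.1/2 = 9.0500
My = (-46.0 - 40.0)/2 = -86.0/2 = -43.0000

(9.0500, -43.0000)


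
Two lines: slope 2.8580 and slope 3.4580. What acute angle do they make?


m1-m2 = -0.6
1+m1*m2 = 10.882964
tan(theta) = |-0.6/10.882964| = 0.055132
theta = arctan(|-0.6/10.882964|) = 3.1556 degrees (acute angle)

3.1556 degrees


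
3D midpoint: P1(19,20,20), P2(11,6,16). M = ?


Mx = (19+11)/2 = 15.0000
My = (20+6)/2 = 13.0000
Mz = (20+16)/2 = 18.0000

M = (15.0000, 13.0000, 18.0000)


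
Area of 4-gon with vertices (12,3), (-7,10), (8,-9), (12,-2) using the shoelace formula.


sum(xi*y_{i+1}) = 12*10 - 7*(-9) + 8*(-2) + 12*3 = 203
sum(yi*x_{i+1}) = 3*(-7) + 10*8 - 9*12 - 2*12 = -73
Area = |203 + 73|/2 = 276/2 = 138.0000

138.0000 sq units


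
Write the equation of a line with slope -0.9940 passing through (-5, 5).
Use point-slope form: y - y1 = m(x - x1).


y - 5 = -0.9940(x + 5)
y = -0.9940x + 5 + 0.9940*(-5)
y = -0.9940x + 0.0300

y = -0.9940x + 0.0300


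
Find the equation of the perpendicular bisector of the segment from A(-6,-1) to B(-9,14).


Midpoint = (-7.5, 6.5)
Slope of AB = dy/dx = 15/(-3) = -5.0000
Perp slope = -dx/dy = 3/15 = 0.2000
b = My - (perp slope)*Mx = 6.5 + (-3*(-7.5))/15 = 6.5 + 1.5000 = 8.0000

y = 0.2000x + 8.0000


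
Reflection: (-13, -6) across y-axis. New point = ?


Reflection rule for y-axis: (-x, y)
(-13, -6) -> (13, -6)

(13, -6)


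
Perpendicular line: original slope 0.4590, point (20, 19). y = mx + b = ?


Perpendicular slope = -1/m1 = -1/0.4590 = -2.1786
b2 = y0 - m2*x0 = 19 + 20/0.4590 = 19 + 43.5730 = 62.5730

y = -2.1786x + 62.5730


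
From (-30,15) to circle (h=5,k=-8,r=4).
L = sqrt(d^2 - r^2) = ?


d = sqrt((-30-5)^2 + (15+ 8)^2) = sqrt(1225+529) = 41.8808
L = sqrt(1754.0000 - 16) = sqrt(1738.0000) = 41.6893

41.6893


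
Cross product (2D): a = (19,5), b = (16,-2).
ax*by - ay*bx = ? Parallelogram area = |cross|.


cross = 19*(-2) - 5*16 = -38 - 80 = -118
Parallelogram area = |-118| = 118

cross = -118, parallelogram area = 118


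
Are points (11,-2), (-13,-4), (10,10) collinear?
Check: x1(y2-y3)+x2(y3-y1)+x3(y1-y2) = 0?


11*(-4-10) - 13*(10+ 2) + 10*(-2+ 4)
= -154 - 156 + 20 = -290

No, not collinear (determinant = -290)


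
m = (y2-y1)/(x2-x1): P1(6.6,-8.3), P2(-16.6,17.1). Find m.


dy = 17.1 + 8.3 = 25.4
dx = -16.6 - 6.6 = -23.2
m = 25.4/(-23.2) = -1.0948

m = -1.0948


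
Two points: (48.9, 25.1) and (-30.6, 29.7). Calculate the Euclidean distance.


dx = -30.6 - 48.9 = -79.5
dy = 29.7 - 25.1 = 4.6
d = sqrt(6320.25 + 21.16) = sqrt(6341.41) = 79.6330

79.6330


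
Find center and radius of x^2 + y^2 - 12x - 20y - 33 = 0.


h = -D/2 = 12/2 = 6
k = -E/2 = 20/2 = 10
r^2 = h^2 + k^2 - F = 36 + 100 + 33 = 169
r = 13

Center (6, 10), radius = 13


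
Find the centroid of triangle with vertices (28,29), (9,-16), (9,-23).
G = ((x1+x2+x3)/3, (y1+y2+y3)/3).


Gx = (28+9+9)/3 = 46/3 = 15.3333
Gy = (29- 16- 23)/3 = -10/3 = -3.3333

G = (15.3333, -3.3333)


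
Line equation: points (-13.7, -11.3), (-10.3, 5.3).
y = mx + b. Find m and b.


m = (16.6)/(3.4) = 4.8824
b = y1 - m*x1 = -11.3 - (16.6*(-13.7))/(3.4) = -11.3 + 66.8882 = 55.5882

y = 4.8824x + 55.5882


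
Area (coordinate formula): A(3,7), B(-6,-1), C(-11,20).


3*(-1-20) = -63
-6*(20-7) = -78
-11*(7+ 1) = -88
sum = -229
Area = |-229|/2 = 114.5000

114.5000 sq units


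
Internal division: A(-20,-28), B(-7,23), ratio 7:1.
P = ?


Px = (7*(-7) + 1*(-20))/8 = -69/8 = -8.6250
Py = (7*23 + 1*(-28))/8 = 133/8 = 16.6250

P = (-8.6250, 16.6250)


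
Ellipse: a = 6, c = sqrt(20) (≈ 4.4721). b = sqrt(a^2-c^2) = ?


b^2 = 6^2 - (sqrt(20))^2 = 36 - 20 = 16
b = sqrt(16) = 4

b = 4


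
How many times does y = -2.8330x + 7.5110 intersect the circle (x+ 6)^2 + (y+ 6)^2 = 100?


Substitute y = -2.8330x + 7.5110: (x+ 6)^2 + (-2.8330x+7.5110+ 6)^2 = 100
Expand to Ax^2 + Bx + C = 0, where b-k = 13.511
A = 1+m^2 = 9.025889
B = 2(m(b-k) - h) = 2(-2.8330*13.511 + 6) = -64.553326
C = h^2 + (b-k)^2 - r^2 = 36 + 182.547121 - 100 = 118.547121
disc = B^2-4AC = 4167.1319 - 4279.9726 = -112.8407
disc < 0

0 intersection points


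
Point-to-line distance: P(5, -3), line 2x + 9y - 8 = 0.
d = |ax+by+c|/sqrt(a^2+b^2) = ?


|2*5 + 9*(-3) - 8| = |-25| = 25
sqrt(4 + 81) = sqrt(85) = 9.2195
d = 25/sqrt(85) = 2.7116

2.7116


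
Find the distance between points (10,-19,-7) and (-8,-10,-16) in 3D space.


dx=-18, dy=9, dz=-9
d = sqrt(324+81+81) = sqrt(486) = 22.0454

22.0454


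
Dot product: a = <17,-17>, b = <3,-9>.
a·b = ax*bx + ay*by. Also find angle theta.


a·b = 17*3 - 17*(-9) = 51 + 153 = 204
|a| = sqrt(289+289) = 24.0416
|b| = sqrt(9+81) = 9.4868
cos(theta) = 204/(sqrt(578)*sqrt(90)) = 204/sqrt(52020) = 0.894427
theta = arccos(204/sqrt(52020)) = 26.5651 degrees

a·b = 204, theta = 26.5651 deg


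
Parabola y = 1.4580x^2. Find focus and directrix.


a = 1.4580
1/(4a) = 0.1715
Focus = (0, 0.1715)
Directrix: y = -0.1715

Focus = (0, 0.1715), Directrix: y = -0.1715


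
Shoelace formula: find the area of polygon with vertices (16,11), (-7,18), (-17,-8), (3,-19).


sum(xi*y_{i+1}) = 16*18 - 7*(-8) - 17*(-19) + 3*11 = 700
sum(yi*x_{i+1}) = 11*(-7) + 18*(-17) - 8*3 - 19*16 = -711
Area = |700 + 711|/2 = 1411/2 = 705.5000

705.5000 sq units


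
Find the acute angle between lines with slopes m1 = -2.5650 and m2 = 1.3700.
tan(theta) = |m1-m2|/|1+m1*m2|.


m1-m2 = -3.935
1+m1*m2 = -2.51405
tan(theta) = |-3.935/(-2.51405)| = 1.565204
theta = arctan(|-3.935/(-2.51405)|) = 57.4257 degrees (acute angle)

57.4257 degrees


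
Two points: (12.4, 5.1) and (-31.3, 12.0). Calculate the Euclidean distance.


dx = -31.3 - 12.4 = -43.7
dy = 12.0 - 5.1 = 6.9
d = sqrt(1909.69 + 47.61) = sqrt(1957.3) = 44.2414

44.2414


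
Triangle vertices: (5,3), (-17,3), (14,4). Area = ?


5*(3-4) = -5
-17*(4-3) = -17
14*(3-3) = 0
sum = -22
Area = |-22|/2 = 11.0000

11.0000 sq units


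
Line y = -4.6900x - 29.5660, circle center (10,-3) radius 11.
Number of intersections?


Substitute y = -4.6900x - 29.5660: (x-10)^2 + (-4.6900x- 29.5660+ 3)^2 = 121
Expand to Ax^2 + Bx + C = 0, where b-k = -26.566
A = 1+m^2 = 22.9961
B = 2(m(b-k) - h) = 2(-4.6900*(-26.566) - 10) = 229.18908
C = h^2 + (b-k)^2 - r^2 = 100 + 705.752356 - 121 = 684.752356
disc = B^2-4AC = 52527.6344 - 62986.5346 = -10458.9002
disc < 0

0 intersection points


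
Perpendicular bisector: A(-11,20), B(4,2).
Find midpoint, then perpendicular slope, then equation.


Midpoint = (-3.5, 11)
Slope of AB = dy/dx = -18/15 = -1.2000
Perp slope = -dx/dy = 15/18 = 0.8333
b = My - (perp slope)*Mx = 11 + (15*(-3.5))/(-18) = 11 + 2.9167 = 13.9167

y = 0.8333x + 13.9167


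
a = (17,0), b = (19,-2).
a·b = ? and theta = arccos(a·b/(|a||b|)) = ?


a·b = 17*19 + 0*(-2) = 323 + 0 = 323
|a| = sqrt(289+0) = 17.0000
|b| = sqrt(361+4) = 19.1050
cos(theta) = 323/(sqrt(289)*sqrt(365)) = 323/sqrt(105485) = 0.994505
theta = arccos(323/sqrt(105485)) = 6.0090 degrees

a·b = 323, theta = 6.0090 deg


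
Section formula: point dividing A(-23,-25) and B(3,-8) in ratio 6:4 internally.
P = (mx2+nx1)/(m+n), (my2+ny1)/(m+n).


Px = (6*3 + 4*(-23))/10 = -74/10 = -7.4000
Py = (6*(-8) + 4*(-25))/10 = -148/10 = -14.8000

P = (-7.4000, -14.8000)


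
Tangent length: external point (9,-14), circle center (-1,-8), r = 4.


d = sqrt((9+ 1)^2 + (-14+ 8)^2) = sqrt(100+36) = 11.6619
L = sqrt(136.0000 - 16) = sqrt(120.0000) = 10.9545

10.9545


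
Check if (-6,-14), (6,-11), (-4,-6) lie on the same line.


-6*(-11+ 6) + 6*(-6+ 14) - 4*(-14+ 11)
= 30 + 48 + 12 = 90

No, not collinear (determinant = 90)


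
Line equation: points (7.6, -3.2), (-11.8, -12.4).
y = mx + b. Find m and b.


m = (-9.2)/(-19.4) = 0.4742
b = y1 - m*x1 = -3.2 - (-9.2*7.6)/(-19.4) = -3.2 - 3.6041 = -6.8041

y = 0.4742x - 6.8041


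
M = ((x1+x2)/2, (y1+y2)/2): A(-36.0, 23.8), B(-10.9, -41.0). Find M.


Mx = (-36.0 - 10.9)/2 = -46.9/2 = -23.4500
My = (23.8 - 41.0)/2 = -17.2/2 = -8.6000

(-23.4500, -8.6000)


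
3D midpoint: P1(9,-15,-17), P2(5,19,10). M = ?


Mx = (9+5)/2 = 7.0000
My = (-15+19)/2 = 2.0000
Mz = (-17+10)/2 = -3.5000

M = (7.0000, 2.0000, -3.5000)


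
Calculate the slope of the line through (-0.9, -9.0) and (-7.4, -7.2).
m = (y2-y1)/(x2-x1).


dy = -7.2 + 9.0 = 1.8
dx = -7.4 + 0.9 = -6.5
m = 1.8/(-6.5) = -0.2769

m = -0.2769


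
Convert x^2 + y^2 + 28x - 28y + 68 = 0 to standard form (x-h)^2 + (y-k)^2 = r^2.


h = -D/2 = -28/2 = -14
k = -E/2 = 28/2 = 14
r^2 = h^2 + k^2 - F = 196 + 196 - 68 = 324
r = 18

Center (-14, 14), radius = 18


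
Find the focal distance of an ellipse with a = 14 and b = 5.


c^2 = 14^2 - 5^2 = 196 - 25 = 171
c = sqrt(171) = 13.0767

c = 13.0767


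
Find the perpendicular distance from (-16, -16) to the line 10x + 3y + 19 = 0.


|10*(-16) + 3*(-16) + 19| = |-189| = 189
sqrt(100 + 9) = sqrt(109) = 10.4403
d = 189/sqrt(109) = 18.1029

18.1029


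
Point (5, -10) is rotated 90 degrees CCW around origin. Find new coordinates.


cos(90) = 0, sin(90) = 1
x' = 5*0 + 10*1 = 10
y' = 5*1 - 10*0 = 5

(10, 5)


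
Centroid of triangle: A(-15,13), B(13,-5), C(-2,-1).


Gx = (-15+13- 2)/3 = -4/3 = -1.3333
Gy = (13- 5- 1)/3 = 7/3 = 2.3333

G = (-1.3333, 2.3333)


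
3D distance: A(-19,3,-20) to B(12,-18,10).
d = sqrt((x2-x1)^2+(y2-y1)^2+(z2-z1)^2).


dx=31, dy=-21, dz=30
d = sqrt(961+441+900) = sqrt(2302) = 47.9792

47.9792


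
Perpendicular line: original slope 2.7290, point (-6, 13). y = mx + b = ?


Perpendicular slope = -1/m1 = -1/2.7290 = -0.3664
b2 = y0 - m2*x0 = 13 - 6/2.7290 = 13 - 2.1986 = 10.8014

y = -0.3664x + 10.8014


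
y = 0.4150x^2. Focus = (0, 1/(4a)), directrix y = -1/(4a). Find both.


a = 0.4150
1/(4a) = 0.6024
Focus = (0, 0.6024)
Directrix: y = -0.6024

Focus = (0, 0.6024), Directrix: y = -0.6024


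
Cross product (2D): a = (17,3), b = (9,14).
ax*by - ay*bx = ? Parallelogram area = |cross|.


cross = 17*14 - 3*9 = 238 - 27 = 211
Parallelogram area = |211| = 211

cross = 211, parallelogram area = 211


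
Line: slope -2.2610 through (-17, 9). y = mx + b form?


y - 9 = -2.2610(x + 17)
y = -2.2610x + 9 + 2.2610*(-17)
y = -2.2610x - 29.4370

y = -2.2610x - 29.4370


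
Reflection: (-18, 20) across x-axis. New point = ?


Reflection rule for x-axis: (x, -y)
(-18, 20) -> (-18, -20)

(-18, -20)


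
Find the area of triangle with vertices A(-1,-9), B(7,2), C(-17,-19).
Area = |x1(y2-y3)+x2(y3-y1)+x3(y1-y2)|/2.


-1*(2+ 19) = -21
7*(-19+ 9) = -70
-17*(-9-2) = 187
sum = 96
Area = |96|/2 = 48.0000

48.0000 sq units


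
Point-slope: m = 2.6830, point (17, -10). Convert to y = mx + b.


y + 10 = 2.6830(x - 17)
y = 2.6830x - 10 - 2.6830*17
y = 2.6830x - 55.6110

y = 2.6830x - 55.6110


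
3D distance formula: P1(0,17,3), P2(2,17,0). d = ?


dx=2, dy=0, dz=-3
d = sqrt(4+0+9) = sqrt(13) = 3.6056

3.6056


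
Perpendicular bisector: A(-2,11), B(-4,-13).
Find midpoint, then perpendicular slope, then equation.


Midpoint = (-3, -1)
Slope of AB = dy/dx = -24/(-2) = 12.0000
Perp slope = -dx/dy = -2/24 = -0.0833
b = My - (perp slope)*Mx = -1 + (-2*(-3))/(-24) = -1 - 0.2500 = -1.2500

y = -0.0833x - 1.2500


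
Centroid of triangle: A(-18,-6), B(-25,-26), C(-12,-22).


Gx = (-18- 25- 12)/3 = -55/3 = -18.3333
Gy = (-6- 26- 22)/3 = -54/3 = -18.0000

G = (-18.3333, -18.0000)


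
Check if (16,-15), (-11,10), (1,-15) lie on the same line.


16*(10+ 15) - 11*(-15+ 15) + 1*(-15-10)
= 400 + 0 - 25 = 375

No, not collinear (determinant = 375)


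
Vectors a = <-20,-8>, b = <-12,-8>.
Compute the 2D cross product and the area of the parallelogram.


cross = -20*(-8) + 8*(-12) = 160 - 96 = 64
Parallelogram area = |64| = 64

cross = 64, parallelogram area = 64


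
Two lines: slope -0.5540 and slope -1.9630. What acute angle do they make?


m1-m2 = 1.409
1+m1*m2 = 2.087502
tan(theta) = |1.409/2.087502| = 0.674969
theta = arctan(|1.409/2.087502|) = 34.0181 degrees (acute angle)

34.0181 degrees


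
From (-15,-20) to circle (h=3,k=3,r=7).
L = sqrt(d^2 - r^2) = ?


d = sqrt((-15-3)^2 + (-20-3)^2) = sqrt(324+529) = 29.2062
L = sqrt(853.0000 - 49) = sqrt(804.0000) = 28.3549

28.3549


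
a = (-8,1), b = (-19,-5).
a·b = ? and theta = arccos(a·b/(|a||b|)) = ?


a·b = -8*(-19) + 1*(-5) = 152 - 5 = 147
|a| = sqrt(64+1) = 8.0623
|b| = sqrt(361+25) = 19.6469
cos(theta) = 147/(sqrt(65)*sqrt(386)) = 147/sqrt(25090) = 0.928041
theta = arccos(147/sqrt(25090)) = 21.8686 degrees

a·b = 147, theta = 21.8686 deg


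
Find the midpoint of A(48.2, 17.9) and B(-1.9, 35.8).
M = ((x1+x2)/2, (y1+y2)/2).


Mx = (48.2 - 1.9)/2 = 46.3/2 = 23.1500
My = (17.9 + 35.8)/2 = 53.7/2 = 26.8500

(23.1500, 26.8500)


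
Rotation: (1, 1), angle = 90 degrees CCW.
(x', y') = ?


cos(90) = 0, sin(90) = 1
x' = 1*0 - 1*1 = -1
y' = 1*1 + 1*0 = 1

(-1, 1)


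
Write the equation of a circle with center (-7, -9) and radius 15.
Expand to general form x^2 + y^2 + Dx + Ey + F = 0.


(x+ 7)^2 + (y+ 9)^2 = 15^2
D = -2h = 14, E = -2k = 18
F = h^2+k^2-r^2 = 49+81-225 = -95

x^2 + y^2 + 14x + 18y - 95 = 0


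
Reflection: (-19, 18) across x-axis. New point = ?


Reflection rule for x-axis: (x, -y)
(-19, 18) -> (-19, -18)

(-19, -18)


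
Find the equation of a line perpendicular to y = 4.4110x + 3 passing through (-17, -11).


Perpendicular slope = -1/m1 = -1/4.4110 = -0.2267
b2 = y0 - m2*x0 = -11 - 17/4.4110 = -11 - 3.8540 = -14.8540

y = -0.2267x - 14.8540


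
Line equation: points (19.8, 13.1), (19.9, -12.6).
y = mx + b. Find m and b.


m = (-25.7)/(0.1) = -257.0000
b = y1 - m*x1 = 13.1 - (-25.7*19.8)/(0.1) = 13.1 + 5088.6000 = 5101.7000

y = -257.0000x + 5101.7000


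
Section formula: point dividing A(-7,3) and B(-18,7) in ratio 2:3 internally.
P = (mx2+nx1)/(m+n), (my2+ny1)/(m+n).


Px = (2*(-18) + 3*(-7))/5 = -57/5 = -11.4000
Py = (2*7 + 3*3)/5 = 23/5 = 4.6000

P = (-11.4000, 4.6000)


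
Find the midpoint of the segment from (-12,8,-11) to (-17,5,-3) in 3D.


Mx = (-12- 17)/2 = -14.5000
My = (8+5)/2 = 6.5000
Mz = (-11- 3)/2 = -7.0000

M = (-14.5000, 6.5000, -7.0000)


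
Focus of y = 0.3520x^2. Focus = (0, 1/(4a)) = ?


a = 0.3520
4a = 1.4080
focus = (0, 1/1.4080) = (0, 0.7102)

Focus = (0, 0.7102)


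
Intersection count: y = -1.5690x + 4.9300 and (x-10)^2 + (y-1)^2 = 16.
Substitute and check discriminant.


Substitute y = -1.5690x + 4.9300: (x-10)^2 + (-1.5690x+4.9300-1)^2 = 16
Expand to Ax^2 + Bx + C = 0, where b-k = 3.93
A = 1+m^2 = 3.461761
B = 2(m(b-k) - h) = 2(-1.5690*3.93 - 10) = -32.33234
C = h^2 + (b-k)^2 - r^2 = 100 + 15.4449 - 16 = 99.4449
disc = B^2-4AC = 1045.3802 - 1377.0179 = -331.6377
disc < 0

0 intersection points


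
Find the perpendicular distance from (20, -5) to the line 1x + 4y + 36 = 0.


|1*20 + 4*(-5) + 36| = |36| = 36
sqrt(1 + 16) = sqrt(17) = 4.1231
d = 36/sqrt(17) = 8.7313

8.7313


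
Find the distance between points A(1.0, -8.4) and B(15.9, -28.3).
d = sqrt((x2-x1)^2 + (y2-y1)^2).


dx = 15.9 - 1.0 = 14.9
dy = -28.3 + 8.4 = -19.9
d = sqrt(222.01 + 396.01) = sqrt(618.02) = 24.8600

24.8600


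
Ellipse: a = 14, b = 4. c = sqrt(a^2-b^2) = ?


c^2 = 14^2 - 4^2 = 196 - 16 = 180
c = sqrt(180) = 13.4164

c = 13.4164


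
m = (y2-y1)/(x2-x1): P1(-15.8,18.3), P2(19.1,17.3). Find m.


dy = 17.3 - 18.3 = -1.0
dx = 19.1 + 15.8 = 34.9
m = -1.0/34.9 = -0.0287

m = -0.0287


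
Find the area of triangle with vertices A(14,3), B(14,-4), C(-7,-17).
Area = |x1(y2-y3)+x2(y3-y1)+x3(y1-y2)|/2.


14*(-4+ 17) = 182
14*(-17-3) = -280
-7*(3+ 4) = -49
sum = -147
Area = |-147|/2 = 73.5000

73.5000 sq units


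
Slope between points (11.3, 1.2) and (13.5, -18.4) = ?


dy = -18.4 - 1.2 = -19.6
dx = 13.5 - 11.3 = 2.2
m = -19.6/2.2 = -8.9091

m = -8.9091


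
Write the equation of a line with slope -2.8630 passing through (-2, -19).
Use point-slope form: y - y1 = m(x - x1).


y + 19 = -2.8630(x + 2)
y = -2.8630x - 19 + 2.8630*(-2)
y = -2.8630x - 24.7260

y = -2.8630x - 24.7260


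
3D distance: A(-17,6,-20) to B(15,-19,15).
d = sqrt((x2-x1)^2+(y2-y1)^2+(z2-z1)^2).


dx=32, dy=-25, dz=35
d = sqrt(1024+625+1225) = sqrt(2874) = 53.6097

53.6097


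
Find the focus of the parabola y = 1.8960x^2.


a = 1.8960
4a = 7.5840
focus = (0, 1/7.5840) = (0, 0.1319)

Focus = (0, 0.1319)


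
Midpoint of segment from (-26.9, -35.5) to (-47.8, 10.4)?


Mx = (-26.9 - 47.8)/2 = -74.7/2 = -37.3500
My = (-35.5 + 10.4)/2 = -25.1/2 = -12.5500

(-37.3500, -12.5500)


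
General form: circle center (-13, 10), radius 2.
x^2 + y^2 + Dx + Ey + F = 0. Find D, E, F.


(x+ 13)^2 + (y-10)^2 = 2^2
D = -2h = 26, E = -2k = -20
F = h^2+k^2-r^2 = 169+100-4 = 265

D = 26, E = -20, F = 265


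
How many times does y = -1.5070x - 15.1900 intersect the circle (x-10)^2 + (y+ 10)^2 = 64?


Substitute y = -1.5070x - 15.1900: (x-10)^2 + (-1.5070x- 15.1900+ 10)^2 = 64
Expand to Ax^2 + Bx + C = 0, where b-k = -5.19
A = 1+m^2 = 3.271049
B = 2(m(b-k) - h) = 2(-1.5070*(-5.19) - 10) = -4.35734
C = h^2 + (b-k)^2 - r^2 = 100 + 26.9361 - 64 = 62.9361
disc = B^2-4AC = 18.9864 - 823.4683 = -804.4819
disc < 0

0 intersection points


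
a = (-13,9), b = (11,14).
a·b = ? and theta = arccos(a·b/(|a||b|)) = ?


a·b = -13*11 + 9*14 = -143 + 126 = -17
|a| = sqrt(169+81) = 15.8114
|b| = sqrt(121+196) = 17.8045
cos(theta) = -17/(sqrt(250)*sqrt(317)) = -17/sqrt(79250) = -0.060388
theta = arccos(-17/sqrt(79250)) = 93.4621 degrees

a·b = -17, theta = 93.4621 deg


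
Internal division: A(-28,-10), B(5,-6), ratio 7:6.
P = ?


Px = (7*5 + 6*(-28))/13 = -133/13 = -10.2308
Py = (7*(-6) + 6*(-10))/13 = -102/13 = -7.8462

P = (-10.2308, -7.8462)


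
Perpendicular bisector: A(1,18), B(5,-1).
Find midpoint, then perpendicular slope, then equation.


Midpoint = (3, 8.5)
Slope of AB = dy/dx = -19/4 = -4.7500
Perp slope = -dx/dy = 4/19 = 0.2105
b = My - (perp slope)*Mx = 8.5 + (4*3)/(-19) = 8.5 - 0.6316 = 7.8684

y = 0.2105x + 7.8684


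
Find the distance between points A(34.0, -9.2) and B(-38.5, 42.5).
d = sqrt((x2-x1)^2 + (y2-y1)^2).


dx = -38.5 - 34.0 = -72.5
dy = 42.5 + 9.2 = 51.7
d = sqrt(5256.25 + 2672.89) = sqrt(7929.14) = 89.0457

89.0457


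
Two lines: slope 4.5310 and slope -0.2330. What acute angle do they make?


m1-m2 = 4.764
1+m1*m2 = -0.055723
tan(theta) = |4.764/(-0.055723)| = 85.494320
theta = arctan(|4.764/(-0.055723)|) = 89.3299 degrees (acute angle)

89.3299 degrees


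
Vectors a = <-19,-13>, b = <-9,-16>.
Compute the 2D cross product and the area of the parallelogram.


cross = -19*(-16) + 13*(-9) = 304 - 117 = 187
Parallelogram area = |187| = 187

cross = 187, parallelogram area = 187


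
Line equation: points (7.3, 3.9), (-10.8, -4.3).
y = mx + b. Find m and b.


m = (-8.2)/(-18.1) = 0.4530
b = y1 - m*x1 = 3.9 - (-8.2*7.3)/(-18.1) = 3.9 - 3.3072 = 0.5928

y = 0.4530x + 0.5928


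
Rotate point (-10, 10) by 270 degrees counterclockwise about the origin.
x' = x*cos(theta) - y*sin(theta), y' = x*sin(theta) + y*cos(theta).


cos(270) = 0, sin(270) = -1
x' = -10*0 - 10*(-1) = 10
y' = -10*(-1) + 10*0 = 10

(10, 10)


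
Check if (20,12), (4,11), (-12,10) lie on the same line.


20*(11-10) + 4*(10-12) - 12*(12-11)
= 20 - 8 - 12 = 0

Yes, collinear (determinant = 0)


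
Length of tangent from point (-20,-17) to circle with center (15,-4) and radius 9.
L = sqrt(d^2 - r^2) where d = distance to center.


d = sqrt((-20-15)^2 + (-17+ 4)^2) = sqrt(1225+169) = 37.3363
L = sqrt(1394.0000 - 81) = sqrt(1313.0000) = 36.2353

36.2353


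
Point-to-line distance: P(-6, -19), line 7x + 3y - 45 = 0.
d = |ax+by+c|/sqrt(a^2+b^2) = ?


|7*(-6) + 3*(-19) - 45| = |-144| = 144
sqrt(49 + 9) = sqrt(58) = 7.6158
d = 144/sqrt(58) = 18.9081

18.9081


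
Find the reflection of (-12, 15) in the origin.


Reflection rule for origin: (-x, -y)
(-12, 15) -> (12, -15)

(12, -15)


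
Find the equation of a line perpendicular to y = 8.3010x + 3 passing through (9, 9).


Perpendicular slope = -1/m1 = -1/8.3010 = -0.1205
b2 = y0 - m2*x0 = 9 + 9/8.3010 = 9 + 1.0842 = 10.0842

y = -0.1205x + 10.0842


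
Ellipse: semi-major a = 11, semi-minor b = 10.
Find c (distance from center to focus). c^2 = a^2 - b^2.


c^2 = 11^2 - 10^2 = 121 - 100 = 21
c = sqrt(21) = 4.5826

c = 4.5826


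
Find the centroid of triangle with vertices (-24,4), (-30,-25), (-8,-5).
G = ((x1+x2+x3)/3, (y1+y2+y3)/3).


Gx = (-24- 30- 8)/3 = -62/3 = -20.6667
Gy = (4- 25- 5)/3 = -26/3 = -8.6667

G = (-20.6667, -8.6667)


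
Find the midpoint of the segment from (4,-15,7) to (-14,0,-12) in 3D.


Mx = (4- 14)/2 = -5.0000
My = (-15+0)/2 = -7.5000
Mz = (7- 12)/2 = -2.5000

M = (-5.0000, -7.5000, -2.5000)


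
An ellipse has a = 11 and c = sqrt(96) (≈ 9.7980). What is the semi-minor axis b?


b^2 = 11^2 - (sqrt(96))^2 = 121 - 96 = 25
b = sqrt(25) = 5

b = 5


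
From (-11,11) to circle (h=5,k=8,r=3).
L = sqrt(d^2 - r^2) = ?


d = sqrt((-11-5)^2 + (11-8)^2) = sqrt(256+9) = 16.2788
L = sqrt(265.0000 - 9) = sqrt(256.0000) = 16.0000

16.0000


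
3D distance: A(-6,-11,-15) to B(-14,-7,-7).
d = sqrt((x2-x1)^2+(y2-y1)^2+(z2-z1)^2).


dx=-8, dy=4, dz=8
d = sqrt(64+16+64) = sqrt(144) = 12.0000

12.0000


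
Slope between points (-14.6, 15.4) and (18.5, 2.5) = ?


dy = 2.5 - 15.4 = -12.9
dx = 18.5 + 14.6 = 33.1
m = -12.9/33.1 = -0.3897

m = -0.3897


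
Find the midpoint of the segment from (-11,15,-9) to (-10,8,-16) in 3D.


Mx = (-11- 10)/2 = -10.5000
My = (15+8)/2 = 11.5000
Mz = (-9- 16)/2 = -12.5000

M = (-10.5000, 11.5000, -12.5000)


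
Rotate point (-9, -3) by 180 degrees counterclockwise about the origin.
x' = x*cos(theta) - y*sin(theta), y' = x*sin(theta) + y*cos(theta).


cos(180) = -1, sin(180) = 0
x' = -9*(-1) + 3*0 = 9
y' = -9*0 - 3*(-1) = 3

(9, 3)


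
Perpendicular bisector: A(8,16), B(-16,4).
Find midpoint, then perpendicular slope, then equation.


Midpoint = (-4, 10)
Slope of AB = dy/dx = -12/(-24) = 0.5000
Perp slope = -dx/dy = -24/12 = -2.0000
b = My - (perp slope)*Mx = 10 + (-24*(-4))/(-12) = 10 - 8.0000 = 2.0000

y = -2.0000x + 2.0000


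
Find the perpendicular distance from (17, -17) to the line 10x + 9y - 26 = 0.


|10*17 + 9*(-17) - 26| = |-9| = 9
sqrt(100 + 81) = sqrt(181) = 13.4536
d = 9/sqrt(181) = 0.6690

0.6690


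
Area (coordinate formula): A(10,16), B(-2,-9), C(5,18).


10*(-9-18) = -270
-2*(18-16) = -4
5*(16+ 9) = 125
sum = -149
Area = |-149|/2 = 74.5000

74.5000 sq units


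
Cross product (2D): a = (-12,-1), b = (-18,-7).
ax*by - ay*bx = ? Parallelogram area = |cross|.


cross = -12*(-7) + 1*(-18) = 84 - 18 = 66
Parallelogram area = |66| = 66

cross = 66, parallelogram area = 66


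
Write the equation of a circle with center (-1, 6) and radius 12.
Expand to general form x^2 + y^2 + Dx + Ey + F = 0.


(x+ 1)^2 + (y-6)^2 = 12^2
D = -2h = 2, E = -2k = -12
F = h^2+k^2-r^2 = 1+36-144 = -107

x^2 + y^2 + 2x - 12y - 107 = 0


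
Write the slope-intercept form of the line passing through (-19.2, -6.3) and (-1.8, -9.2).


m = (-2.9)/(17.4) = -0.1667
b = y1 - m*x1 = -6.3 - (-2.9*(-19.2))/(17.4) = -6.3 - 3.2000 = -9.5000

y = -0.1667x - 9.5000


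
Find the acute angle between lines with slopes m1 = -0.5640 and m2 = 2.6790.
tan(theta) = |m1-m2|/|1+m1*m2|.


m1-m2 = -3.243
1+m1*m2 = -0.510956
tan(theta) = |-3.243/(-0.510956)| = 6.346926
theta = arctan(|-3.243/(-0.510956)|) = 81.0463 degrees (acute angle)

81.0463 degrees


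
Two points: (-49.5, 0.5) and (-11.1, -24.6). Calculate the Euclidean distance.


dx = -11.1 + 49.5 = 38.4
dy = -24.6 - 0.5 = -25.1
d = sqrt(1474.56 + 630.01) = sqrt(2104.57) = 45.8756

45.8756


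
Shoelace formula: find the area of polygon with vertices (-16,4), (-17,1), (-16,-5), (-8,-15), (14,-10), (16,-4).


sum(xi*y_{i+1}) = -16*1 - 17*(-5) - 16*(-15) - 8*(-10) + 14*(-4) + 16*4 = 397
sum(yi*x_{i+1}) = 4*(-17) + 1*(-16) - 5*(-8) - 15*14 - 10*16 - 4*(-16) = -350
Area = |397 + 350|/2 = 747/2 = 373.5000

373.5000 sq units


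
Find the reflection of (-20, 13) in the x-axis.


Reflection rule for x-axis: (x, -y)
(-20, 13) -> (-20, -13)

(-20, -13)


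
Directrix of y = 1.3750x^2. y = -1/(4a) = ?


a = 1.3750
1/(4a) = 0.1818
directrix: y = -0.1818 = -0.1818

y = -0.1818


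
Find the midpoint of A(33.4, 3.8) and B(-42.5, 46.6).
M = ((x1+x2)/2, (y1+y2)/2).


Mx = (33.4 - 42.5)/2 = -9.1/2 = -4.5500
My = (3.8 + 46.6)/2 = 50.4/2 = 25.2000

(-4.5500, 25.2000)


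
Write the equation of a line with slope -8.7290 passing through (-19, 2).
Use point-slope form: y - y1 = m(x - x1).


y - 2 = -8.7290(x + 19)
y = -8.7290x + 2 + 8.7290*(-19)
y = -8.7290x - 163.8510

y = -8.7290x - 163.8510


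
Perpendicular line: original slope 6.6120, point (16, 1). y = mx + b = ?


Perpendicular slope = -1/m1 = -1/6.6120 = -0.1512
b2 = y0 - m2*x0 = 1 + 16/6.6120 = 1 + 2.4198 = 3.4198

y = -0.1512x + 3.4198


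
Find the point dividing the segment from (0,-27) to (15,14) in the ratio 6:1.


Px = (6*15 + 1*0)/7 = 90/7 = 12.8571
Py = (6*14 + 1*(-27))/7 = 57/7 = 8.1429

P = (12.8571, 8.1429)


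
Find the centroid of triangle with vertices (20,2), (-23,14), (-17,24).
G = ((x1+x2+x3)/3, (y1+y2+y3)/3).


Gx = (20- 23- 17)/3 = -20/3 = -6.6667
Gy = (2+14+24)/3 = 40/3 = 13.3333

G = (-6.6667, 13.3333)


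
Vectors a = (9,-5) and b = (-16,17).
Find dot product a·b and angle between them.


a·b = 9*(-16) - 5*17 = -144 - 85 = -229
|a| = sqrt(81+25) = 10.2956
|b| = sqrt(256+289) = 23.3452
cos(theta) = -229/(sqrt(106)*sqrt(545)) = -229/sqrt(57770) = -0.952762
theta = arccos(-229/sqrt(57770)) = 162.3189 degrees

a·b = -229, theta = 162.3189 deg


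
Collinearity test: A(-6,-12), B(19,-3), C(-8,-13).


-6*(-3+ 13) + 19*(-13+ 12) - 8*(-12+ 3)
= -60 - 19 + 72 = -7

No, not collinear (determinant = -7)


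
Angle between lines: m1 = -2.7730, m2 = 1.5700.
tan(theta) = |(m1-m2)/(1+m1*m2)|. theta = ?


m1-m2 = -4.343
1+m1*m2 = -3.35361
tan(theta) = |-4.343/(-3.35361)| = 1.295022
theta = arctan(|-4.343/(-3.35361)|) = 52.3251 degrees (acute angle)

52.3251 degrees


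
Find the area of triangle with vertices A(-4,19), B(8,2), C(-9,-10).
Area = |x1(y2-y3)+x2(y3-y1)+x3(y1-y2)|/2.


-4*(2+ 10) = -48
8*(-10-19) = -232
-9*(19-2) = -153
sum = -433
Area = |-433|/2 = 216.5000

216.5000 sq units


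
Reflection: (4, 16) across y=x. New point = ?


Reflection rule for y=x: (y, x)
(4, 16) -> (16, 4)

(16, 4)


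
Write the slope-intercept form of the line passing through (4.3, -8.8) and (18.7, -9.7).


m = (-0.9)/(14.4) = -0.0625
b = y1 - m*x1 = -8.8 - (-0.9*4.3)/(14.4) = -8.8 + 0.2687 = -8.5313

y = -0.0625x - 8.5313


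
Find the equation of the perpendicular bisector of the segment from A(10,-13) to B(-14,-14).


Midpoint = (-2, -13.5)
Slope of AB = dy/dx = -1/(-24) = 0.0417
Perp slope = -dx/dy = -24/1 = -24.0000
b = My - (perp slope)*Mx = -13.5 + (-24*(-2))/(-1) = -13.5 - 48.0000 = -61.5000

y = -24.0000x - 61.5000


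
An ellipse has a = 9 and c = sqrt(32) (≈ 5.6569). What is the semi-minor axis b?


b^2 = 9^2 - (sqrt(32))^2 = 81 - 32 = 49
b = sqrt(49) = 7

b = 7


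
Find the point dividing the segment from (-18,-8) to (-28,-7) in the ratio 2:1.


Px = (2*(-28) + 1*(-18))/3 = -74/3 = -24.6667
Py = (2*(-7) + 1*(-8))/3 = -22/3 = -7.3333

P = (-24.6667, -7.3333)


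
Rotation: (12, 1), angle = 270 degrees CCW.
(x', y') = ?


cos(270) = 0, sin(270) = -1
x' = 12*0 - 1*(-1) = 1
y' = 12*(-1) + 1*0 = -12

(1, -12)


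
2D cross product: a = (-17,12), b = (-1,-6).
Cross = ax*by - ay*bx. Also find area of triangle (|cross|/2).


cross = -17*(-6) - 12*(-1) = 102 + 12 = 114
Triangle area = |114|/2 = 114/2 = 57.0000

cross = 114, triangle area = 57.0000


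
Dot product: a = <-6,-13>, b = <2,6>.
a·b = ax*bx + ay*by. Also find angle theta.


a·b = -6*2 - 13*6 = -12 - 78 = -90
|a| = sqrt(36+169) = 14.3178
|b| = sqrt(4+36) = 6.3246
cos(theta) = -90/(sqrt(205)*sqrt(40)) = -90/sqrt(8200) = -0.993884
theta = arccos(-90/sqrt(8200)) = 173.6598 degrees

a·b = -90, theta = 173.6598 deg


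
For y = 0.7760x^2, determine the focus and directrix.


a = 0.7760
1/(4a) = 0.3222
Focus = (0, 0.3222)
Directrix: y = -0.3222

Focus = (0, 0.3222), Directrix: y = -0.3222


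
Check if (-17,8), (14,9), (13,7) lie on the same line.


-17*(9-7) + 14*(7-8) + 13*(8-9)
= -34 - 14 - 13 = -61

No, not collinear (determinant = -61)
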